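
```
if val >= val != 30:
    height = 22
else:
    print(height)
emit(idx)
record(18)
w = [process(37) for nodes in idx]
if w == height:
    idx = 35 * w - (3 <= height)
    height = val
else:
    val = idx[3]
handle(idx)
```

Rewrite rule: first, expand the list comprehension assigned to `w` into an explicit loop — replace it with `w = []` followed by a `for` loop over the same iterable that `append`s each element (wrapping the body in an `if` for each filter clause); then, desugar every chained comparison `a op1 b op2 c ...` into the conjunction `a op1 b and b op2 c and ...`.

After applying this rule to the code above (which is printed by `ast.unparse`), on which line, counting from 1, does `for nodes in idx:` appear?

Transformed code:
if val >= val and val != 30:
    height = 22
else:
    print(height)
emit(idx)
record(18)
w = []
for nodes in idx:
    w.append(process(37))
if w == height:
    idx = 35 * w - (3 <= height)
    height = val
else:
    val = idx[3]
handle(idx)

8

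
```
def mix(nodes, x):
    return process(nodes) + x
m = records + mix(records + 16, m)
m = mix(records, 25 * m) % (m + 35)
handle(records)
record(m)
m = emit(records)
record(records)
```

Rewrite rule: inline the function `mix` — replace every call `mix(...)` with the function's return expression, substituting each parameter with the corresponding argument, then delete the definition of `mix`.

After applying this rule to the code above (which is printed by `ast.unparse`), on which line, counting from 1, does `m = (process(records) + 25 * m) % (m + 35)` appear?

Transformed code:
m = records + (process(records + 16) + m)
m = (process(records) + 25 * m) % (m + 35)
handle(records)
record(m)
m = emit(records)
record(records)

2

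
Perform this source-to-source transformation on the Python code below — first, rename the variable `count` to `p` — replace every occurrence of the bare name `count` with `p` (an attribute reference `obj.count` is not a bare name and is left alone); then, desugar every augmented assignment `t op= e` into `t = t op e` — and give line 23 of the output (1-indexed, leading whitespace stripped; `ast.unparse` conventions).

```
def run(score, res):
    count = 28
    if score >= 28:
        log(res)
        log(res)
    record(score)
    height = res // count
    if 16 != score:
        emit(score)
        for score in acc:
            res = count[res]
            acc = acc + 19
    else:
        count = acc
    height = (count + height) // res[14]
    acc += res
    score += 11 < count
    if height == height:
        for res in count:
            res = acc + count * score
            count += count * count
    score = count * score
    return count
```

Transformed code:
def run(score, res):
    p = 28
    if score >= 28:
        log(res)
        log(res)
    record(score)
    height = res // p
    if 16 != score:
        emit(score)
        for score in acc:
            res = p[res]
            acc = acc + 19
    else:
        p = acc
    height = (p + height) // res[14]
    acc = acc + res
    score = score + (11 < p)
    if height == height:
        for res in p:
            res = acc + p * score
            p = p + p * p
    score = p * score
    return p

return p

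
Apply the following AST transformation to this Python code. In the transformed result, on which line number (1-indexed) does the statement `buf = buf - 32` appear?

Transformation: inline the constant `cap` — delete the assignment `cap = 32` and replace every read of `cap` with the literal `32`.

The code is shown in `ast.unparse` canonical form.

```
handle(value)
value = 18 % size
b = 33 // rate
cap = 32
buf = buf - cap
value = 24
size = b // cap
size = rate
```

4

Transformed code:
handle(value)
value = 18 % size
b = 33 // rate
buf = buf - 32
value = 24
size = b // 32
size = rate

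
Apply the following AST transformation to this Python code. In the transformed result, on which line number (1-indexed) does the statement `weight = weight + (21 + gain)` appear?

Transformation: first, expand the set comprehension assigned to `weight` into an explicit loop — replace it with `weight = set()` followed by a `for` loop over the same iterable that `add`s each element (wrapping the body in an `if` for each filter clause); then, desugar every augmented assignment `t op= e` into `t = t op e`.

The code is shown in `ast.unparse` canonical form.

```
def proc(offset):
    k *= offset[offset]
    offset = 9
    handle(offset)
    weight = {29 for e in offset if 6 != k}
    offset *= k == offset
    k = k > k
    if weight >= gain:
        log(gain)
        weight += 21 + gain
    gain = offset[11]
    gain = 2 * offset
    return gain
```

Transformed code:
def proc(offset):
    k = k * offset[offset]
    offset = 9
    handle(offset)
    weight = set()
    for e in offset:
        if 6 != k:
            weight.add(29)
    offset = offset * (k == offset)
    k = k > k
    if weight >= gain:
        log(gain)
        weight = weight + (21 + gain)
    gain = offset[11]
    gain = 2 * offset
    return gain

13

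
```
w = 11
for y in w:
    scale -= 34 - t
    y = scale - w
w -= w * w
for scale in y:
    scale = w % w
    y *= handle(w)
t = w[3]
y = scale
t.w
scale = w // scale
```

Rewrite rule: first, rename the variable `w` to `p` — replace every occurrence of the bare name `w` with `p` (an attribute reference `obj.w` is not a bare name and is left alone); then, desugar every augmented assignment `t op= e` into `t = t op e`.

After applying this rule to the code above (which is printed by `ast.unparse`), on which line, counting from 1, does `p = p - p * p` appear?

Transformed code:
p = 11
for y in p:
    scale = scale - (34 - t)
    y = scale - p
p = p - p * p
for scale in y:
    scale = p % p
    y = y * handle(p)
t = p[3]
y = scale
t.w
scale = p // scale

5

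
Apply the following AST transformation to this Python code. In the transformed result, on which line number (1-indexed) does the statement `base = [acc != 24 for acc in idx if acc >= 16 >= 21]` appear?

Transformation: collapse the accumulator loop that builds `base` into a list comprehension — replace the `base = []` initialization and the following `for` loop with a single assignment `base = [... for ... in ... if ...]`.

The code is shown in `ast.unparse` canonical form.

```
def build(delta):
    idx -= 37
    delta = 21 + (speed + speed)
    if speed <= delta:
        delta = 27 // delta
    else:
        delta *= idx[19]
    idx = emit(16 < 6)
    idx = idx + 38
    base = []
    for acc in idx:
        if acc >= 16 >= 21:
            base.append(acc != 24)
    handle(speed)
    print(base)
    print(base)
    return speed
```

10

Transformed code:
def build(delta):
    idx -= 37
    delta = 21 + (speed + speed)
    if speed <= delta:
        delta = 27 // delta
    else:
        delta *= idx[19]
    idx = emit(16 < 6)
    idx = idx + 38
    base = [acc != 24 for acc in idx if acc >= 16 >= 21]
    handle(speed)
    print(base)
    print(base)
    return speed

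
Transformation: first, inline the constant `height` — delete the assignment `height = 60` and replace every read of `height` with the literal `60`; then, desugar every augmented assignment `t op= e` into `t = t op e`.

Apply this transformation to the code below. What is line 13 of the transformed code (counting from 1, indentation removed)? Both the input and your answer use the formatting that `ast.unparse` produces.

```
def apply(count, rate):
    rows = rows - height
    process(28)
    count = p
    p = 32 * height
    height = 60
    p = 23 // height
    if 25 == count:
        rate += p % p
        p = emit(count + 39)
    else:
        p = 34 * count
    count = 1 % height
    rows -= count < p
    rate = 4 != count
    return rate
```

Transformed code:
def apply(count, rate):
    rows = rows - 60
    process(28)
    count = p
    p = 32 * 60
    p = 23 // 60
    if 25 == count:
        rate = rate + p % p
        p = emit(count + 39)
    else:
        p = 34 * count
    count = 1 % 60
    rows = rows - (count < p)
    rate = 4 != count
    return rate

rows = rows - (count < p)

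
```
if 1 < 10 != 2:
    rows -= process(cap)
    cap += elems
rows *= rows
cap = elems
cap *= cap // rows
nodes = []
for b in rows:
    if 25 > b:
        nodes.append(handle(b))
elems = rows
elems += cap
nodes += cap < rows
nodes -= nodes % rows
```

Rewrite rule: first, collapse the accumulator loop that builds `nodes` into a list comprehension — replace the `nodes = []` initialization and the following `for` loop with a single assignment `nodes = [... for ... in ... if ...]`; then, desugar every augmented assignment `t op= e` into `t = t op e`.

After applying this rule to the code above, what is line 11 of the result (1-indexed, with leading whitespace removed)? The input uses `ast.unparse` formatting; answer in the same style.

nodes = nodes - nodes % rows

Transformed code:
if 1 < 10 != 2:
    rows = rows - process(cap)
    cap = cap + elems
rows = rows * rows
cap = elems
cap = cap * (cap // rows)
nodes = [handle(b) for b in rows if 25 > b]
elems = rows
elems = elems + cap
nodes = nodes + (cap < rows)
nodes = nodes - nodes % rows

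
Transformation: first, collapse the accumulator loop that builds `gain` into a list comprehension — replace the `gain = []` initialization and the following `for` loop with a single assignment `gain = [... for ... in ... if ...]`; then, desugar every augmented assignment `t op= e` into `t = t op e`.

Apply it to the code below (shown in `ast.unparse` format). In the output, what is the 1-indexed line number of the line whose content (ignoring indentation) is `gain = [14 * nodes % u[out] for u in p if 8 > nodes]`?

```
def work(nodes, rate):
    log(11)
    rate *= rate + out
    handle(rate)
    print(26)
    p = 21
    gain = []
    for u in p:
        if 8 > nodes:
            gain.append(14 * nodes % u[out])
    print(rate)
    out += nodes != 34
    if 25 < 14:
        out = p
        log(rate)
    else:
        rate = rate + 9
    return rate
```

7

Transformed code:
def work(nodes, rate):
    log(11)
    rate = rate * (rate + out)
    handle(rate)
    print(26)
    p = 21
    gain = [14 * nodes % u[out] for u in p if 8 > nodes]
    print(rate)
    out = out + (nodes != 34)
    if 25 < 14:
        out = p
        log(rate)
    else:
        rate = rate + 9
    return rate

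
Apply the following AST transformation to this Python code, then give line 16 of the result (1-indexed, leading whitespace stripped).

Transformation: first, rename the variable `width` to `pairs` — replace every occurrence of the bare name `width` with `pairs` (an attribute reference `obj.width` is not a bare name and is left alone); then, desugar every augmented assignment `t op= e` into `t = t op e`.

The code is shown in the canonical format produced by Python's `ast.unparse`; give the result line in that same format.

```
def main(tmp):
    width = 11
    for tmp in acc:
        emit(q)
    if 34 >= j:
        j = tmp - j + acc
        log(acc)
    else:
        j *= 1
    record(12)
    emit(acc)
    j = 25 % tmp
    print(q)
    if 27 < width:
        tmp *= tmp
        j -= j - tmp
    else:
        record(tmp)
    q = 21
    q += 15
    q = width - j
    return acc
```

j = j - (j - tmp)

Transformed code:
def main(tmp):
    pairs = 11
    for tmp in acc:
        emit(q)
    if 34 >= j:
        j = tmp - j + acc
        log(acc)
    else:
        j = j * 1
    record(12)
    emit(acc)
    j = 25 % tmp
    print(q)
    if 27 < pairs:
        tmp = tmp * tmp
        j = j - (j - tmp)
    else:
        record(tmp)
    q = 21
    q = q + 15
    q = pairs - j
    return acc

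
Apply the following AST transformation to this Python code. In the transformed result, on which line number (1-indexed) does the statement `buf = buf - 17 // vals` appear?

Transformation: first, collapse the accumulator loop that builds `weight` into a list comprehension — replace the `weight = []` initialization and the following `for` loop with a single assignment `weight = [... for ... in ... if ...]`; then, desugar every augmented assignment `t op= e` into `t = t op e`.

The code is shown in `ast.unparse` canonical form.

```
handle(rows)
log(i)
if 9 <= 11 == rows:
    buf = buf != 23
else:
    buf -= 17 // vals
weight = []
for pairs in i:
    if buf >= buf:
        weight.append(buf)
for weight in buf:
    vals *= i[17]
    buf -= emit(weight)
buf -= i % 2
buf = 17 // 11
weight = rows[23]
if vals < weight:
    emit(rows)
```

Transformed code:
handle(rows)
log(i)
if 9 <= 11 == rows:
    buf = buf != 23
else:
    buf = buf - 17 // vals
weight = [buf for pairs in i if buf >= buf]
for weight in buf:
    vals = vals * i[17]
    buf = buf - emit(weight)
buf = buf - i % 2
buf = 17 // 11
weight = rows[23]
if vals < weight:
    emit(rows)

6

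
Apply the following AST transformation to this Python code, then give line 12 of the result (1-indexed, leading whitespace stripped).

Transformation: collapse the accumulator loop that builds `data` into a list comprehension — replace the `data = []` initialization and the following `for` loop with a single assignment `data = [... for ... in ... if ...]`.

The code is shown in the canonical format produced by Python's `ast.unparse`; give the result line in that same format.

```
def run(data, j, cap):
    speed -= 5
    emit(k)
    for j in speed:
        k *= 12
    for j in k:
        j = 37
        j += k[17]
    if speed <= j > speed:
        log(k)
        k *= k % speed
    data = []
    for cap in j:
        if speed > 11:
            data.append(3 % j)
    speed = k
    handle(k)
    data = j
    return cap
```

Transformed code:
def run(data, j, cap):
    speed -= 5
    emit(k)
    for j in speed:
        k *= 12
    for j in k:
        j = 37
        j += k[17]
    if speed <= j > speed:
        log(k)
        k *= k % speed
    data = [3 % j for cap in j if speed > 11]
    speed = k
    handle(k)
    data = j
    return cap

data = [3 % j for cap in j if speed > 11]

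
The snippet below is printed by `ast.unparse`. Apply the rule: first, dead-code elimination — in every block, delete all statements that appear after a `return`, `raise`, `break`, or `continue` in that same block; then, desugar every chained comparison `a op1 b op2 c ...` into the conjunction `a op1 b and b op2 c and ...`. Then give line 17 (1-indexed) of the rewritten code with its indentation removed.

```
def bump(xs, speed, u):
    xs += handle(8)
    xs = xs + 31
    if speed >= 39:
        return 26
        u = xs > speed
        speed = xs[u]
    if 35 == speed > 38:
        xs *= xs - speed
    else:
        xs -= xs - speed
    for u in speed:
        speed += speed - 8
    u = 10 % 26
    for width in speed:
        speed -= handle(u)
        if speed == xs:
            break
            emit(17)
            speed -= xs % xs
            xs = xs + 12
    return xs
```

return xs

Transformed code:
def bump(xs, speed, u):
    xs += handle(8)
    xs = xs + 31
    if speed >= 39:
        return 26
    if 35 == speed and speed > 38:
        xs *= xs - speed
    else:
        xs -= xs - speed
    for u in speed:
        speed += speed - 8
    u = 10 % 26
    for width in speed:
        speed -= handle(u)
        if speed == xs:
            break
    return xs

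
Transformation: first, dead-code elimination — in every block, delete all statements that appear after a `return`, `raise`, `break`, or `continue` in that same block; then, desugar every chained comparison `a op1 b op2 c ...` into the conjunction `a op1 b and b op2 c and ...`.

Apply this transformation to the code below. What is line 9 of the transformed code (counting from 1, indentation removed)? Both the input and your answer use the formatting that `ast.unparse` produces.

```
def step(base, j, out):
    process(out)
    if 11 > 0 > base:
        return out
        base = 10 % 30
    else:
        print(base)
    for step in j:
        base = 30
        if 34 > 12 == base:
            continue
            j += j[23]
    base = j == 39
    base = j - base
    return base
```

Transformed code:
def step(base, j, out):
    process(out)
    if 11 > 0 and 0 > base:
        return out
    else:
        print(base)
    for step in j:
        base = 30
        if 34 > 12 and 12 == base:
            continue
    base = j == 39
    base = j - base
    return base

if 34 > 12 and 12 == base:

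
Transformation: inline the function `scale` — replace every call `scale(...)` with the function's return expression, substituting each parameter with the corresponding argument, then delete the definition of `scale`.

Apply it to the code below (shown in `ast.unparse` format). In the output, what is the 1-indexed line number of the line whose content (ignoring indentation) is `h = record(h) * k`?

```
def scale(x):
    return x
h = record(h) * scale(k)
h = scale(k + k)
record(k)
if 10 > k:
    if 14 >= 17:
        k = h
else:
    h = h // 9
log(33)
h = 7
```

Transformed code:
h = record(h) * k
h = k + k
record(k)
if 10 > k:
    if 14 >= 17:
        k = h
else:
    h = h // 9
log(33)
h = 7

1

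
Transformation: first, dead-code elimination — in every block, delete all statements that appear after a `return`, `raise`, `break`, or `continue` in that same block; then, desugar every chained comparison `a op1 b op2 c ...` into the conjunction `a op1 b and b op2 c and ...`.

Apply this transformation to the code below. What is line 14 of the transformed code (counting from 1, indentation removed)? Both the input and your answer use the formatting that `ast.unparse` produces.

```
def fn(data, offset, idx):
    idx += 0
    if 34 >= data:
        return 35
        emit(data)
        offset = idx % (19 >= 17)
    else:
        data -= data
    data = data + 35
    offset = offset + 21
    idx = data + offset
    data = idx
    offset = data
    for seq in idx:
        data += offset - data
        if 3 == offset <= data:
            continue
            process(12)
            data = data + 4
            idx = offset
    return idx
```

if 3 == offset and offset <= data:

Transformed code:
def fn(data, offset, idx):
    idx += 0
    if 34 >= data:
        return 35
    else:
        data -= data
    data = data + 35
    offset = offset + 21
    idx = data + offset
    data = idx
    offset = data
    for seq in idx:
        data += offset - data
        if 3 == offset and offset <= data:
            continue
    return idx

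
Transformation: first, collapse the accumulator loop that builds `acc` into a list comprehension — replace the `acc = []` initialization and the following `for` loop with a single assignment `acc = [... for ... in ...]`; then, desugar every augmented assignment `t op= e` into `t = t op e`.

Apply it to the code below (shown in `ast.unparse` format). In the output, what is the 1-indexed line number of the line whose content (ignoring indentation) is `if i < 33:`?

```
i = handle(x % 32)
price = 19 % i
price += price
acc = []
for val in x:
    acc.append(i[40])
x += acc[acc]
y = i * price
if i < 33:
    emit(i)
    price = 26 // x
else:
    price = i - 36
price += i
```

Transformed code:
i = handle(x % 32)
price = 19 % i
price = price + price
acc = [i[40] for val in x]
x = x + acc[acc]
y = i * price
if i < 33:
    emit(i)
    price = 26 // x
else:
    price = i - 36
price = price + i

7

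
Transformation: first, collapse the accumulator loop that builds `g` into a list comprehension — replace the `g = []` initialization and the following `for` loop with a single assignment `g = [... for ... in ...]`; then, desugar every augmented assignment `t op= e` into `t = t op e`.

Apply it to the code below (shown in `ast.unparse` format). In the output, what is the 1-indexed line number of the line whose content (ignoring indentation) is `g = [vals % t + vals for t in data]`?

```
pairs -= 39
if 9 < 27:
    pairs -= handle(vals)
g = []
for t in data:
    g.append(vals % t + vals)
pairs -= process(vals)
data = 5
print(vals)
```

Transformed code:
pairs = pairs - 39
if 9 < 27:
    pairs = pairs - handle(vals)
g = [vals % t + vals for t in data]
pairs = pairs - process(vals)
data = 5
print(vals)

4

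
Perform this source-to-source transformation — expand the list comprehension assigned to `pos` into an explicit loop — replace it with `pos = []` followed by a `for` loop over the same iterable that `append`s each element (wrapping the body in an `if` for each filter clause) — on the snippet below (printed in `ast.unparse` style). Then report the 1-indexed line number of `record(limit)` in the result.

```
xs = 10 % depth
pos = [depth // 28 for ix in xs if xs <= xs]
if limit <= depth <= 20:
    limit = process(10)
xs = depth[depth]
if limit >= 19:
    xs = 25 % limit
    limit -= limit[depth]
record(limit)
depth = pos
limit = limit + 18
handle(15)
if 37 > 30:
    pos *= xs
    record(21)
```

12

Transformed code:
xs = 10 % depth
pos = []
for ix in xs:
    if xs <= xs:
        pos.append(depth // 28)
if limit <= depth <= 20:
    limit = process(10)
xs = depth[depth]
if limit >= 19:
    xs = 25 % limit
    limit -= limit[depth]
record(limit)
depth = pos
limit = limit + 18
handle(15)
if 37 > 30:
    pos *= xs
    record(21)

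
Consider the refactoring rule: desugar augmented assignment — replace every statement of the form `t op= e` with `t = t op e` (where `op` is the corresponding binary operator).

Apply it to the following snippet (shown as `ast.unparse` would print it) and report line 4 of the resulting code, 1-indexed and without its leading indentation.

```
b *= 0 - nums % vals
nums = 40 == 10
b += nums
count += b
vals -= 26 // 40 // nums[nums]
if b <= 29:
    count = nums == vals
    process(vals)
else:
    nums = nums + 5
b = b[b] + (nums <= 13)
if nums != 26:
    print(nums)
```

count = count + b

Transformed code:
b = b * (0 - nums % vals)
nums = 40 == 10
b = b + nums
count = count + b
vals = vals - 26 // 40 // nums[nums]
if b <= 29:
    count = nums == vals
    process(vals)
else:
    nums = nums + 5
b = b[b] + (nums <= 13)
if nums != 26:
    print(nums)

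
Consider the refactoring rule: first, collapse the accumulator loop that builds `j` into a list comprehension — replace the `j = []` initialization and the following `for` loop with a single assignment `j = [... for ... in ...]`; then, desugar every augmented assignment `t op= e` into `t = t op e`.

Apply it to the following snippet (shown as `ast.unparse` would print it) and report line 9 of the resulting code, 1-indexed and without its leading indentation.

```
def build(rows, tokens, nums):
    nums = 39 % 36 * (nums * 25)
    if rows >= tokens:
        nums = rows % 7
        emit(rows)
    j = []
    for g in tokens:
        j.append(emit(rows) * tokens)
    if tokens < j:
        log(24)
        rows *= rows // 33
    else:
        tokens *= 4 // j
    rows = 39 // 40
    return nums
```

Transformed code:
def build(rows, tokens, nums):
    nums = 39 % 36 * (nums * 25)
    if rows >= tokens:
        nums = rows % 7
        emit(rows)
    j = [emit(rows) * tokens for g in tokens]
    if tokens < j:
        log(24)
        rows = rows * (rows // 33)
    else:
        tokens = tokens * (4 // j)
    rows = 39 // 40
    return nums

rows = rows * (rows // 33)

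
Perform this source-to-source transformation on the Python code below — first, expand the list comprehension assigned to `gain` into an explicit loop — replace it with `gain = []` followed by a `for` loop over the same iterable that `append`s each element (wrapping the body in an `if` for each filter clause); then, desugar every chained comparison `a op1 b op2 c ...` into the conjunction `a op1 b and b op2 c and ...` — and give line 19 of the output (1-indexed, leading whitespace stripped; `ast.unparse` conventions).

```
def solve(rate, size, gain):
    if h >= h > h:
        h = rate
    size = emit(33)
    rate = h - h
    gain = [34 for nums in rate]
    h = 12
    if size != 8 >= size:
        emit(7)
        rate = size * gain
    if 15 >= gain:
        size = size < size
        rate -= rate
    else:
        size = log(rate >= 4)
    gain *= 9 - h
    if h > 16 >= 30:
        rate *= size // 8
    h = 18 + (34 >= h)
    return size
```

if h > 16 and 16 >= 30:

Transformed code:
def solve(rate, size, gain):
    if h >= h and h > h:
        h = rate
    size = emit(33)
    rate = h - h
    gain = []
    for nums in rate:
        gain.append(34)
    h = 12
    if size != 8 and 8 >= size:
        emit(7)
        rate = size * gain
    if 15 >= gain:
        size = size < size
        rate -= rate
    else:
        size = log(rate >= 4)
    gain *= 9 - h
    if h > 16 and 16 >= 30:
        rate *= size // 8
    h = 18 + (34 >= h)
    return size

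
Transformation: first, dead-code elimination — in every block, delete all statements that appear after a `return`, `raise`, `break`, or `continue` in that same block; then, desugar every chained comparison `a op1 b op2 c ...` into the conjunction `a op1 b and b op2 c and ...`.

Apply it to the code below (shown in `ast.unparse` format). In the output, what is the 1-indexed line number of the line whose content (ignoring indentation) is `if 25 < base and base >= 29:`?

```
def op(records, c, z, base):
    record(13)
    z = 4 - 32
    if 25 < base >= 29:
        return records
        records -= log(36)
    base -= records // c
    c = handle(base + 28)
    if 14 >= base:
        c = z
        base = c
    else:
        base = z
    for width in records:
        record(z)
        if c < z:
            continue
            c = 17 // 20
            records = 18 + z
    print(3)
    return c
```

4

Transformed code:
def op(records, c, z, base):
    record(13)
    z = 4 - 32
    if 25 < base and base >= 29:
        return records
    base -= records // c
    c = handle(base + 28)
    if 14 >= base:
        c = z
        base = c
    else:
        base = z
    for width in records:
        record(z)
        if c < z:
            continue
    print(3)
    return c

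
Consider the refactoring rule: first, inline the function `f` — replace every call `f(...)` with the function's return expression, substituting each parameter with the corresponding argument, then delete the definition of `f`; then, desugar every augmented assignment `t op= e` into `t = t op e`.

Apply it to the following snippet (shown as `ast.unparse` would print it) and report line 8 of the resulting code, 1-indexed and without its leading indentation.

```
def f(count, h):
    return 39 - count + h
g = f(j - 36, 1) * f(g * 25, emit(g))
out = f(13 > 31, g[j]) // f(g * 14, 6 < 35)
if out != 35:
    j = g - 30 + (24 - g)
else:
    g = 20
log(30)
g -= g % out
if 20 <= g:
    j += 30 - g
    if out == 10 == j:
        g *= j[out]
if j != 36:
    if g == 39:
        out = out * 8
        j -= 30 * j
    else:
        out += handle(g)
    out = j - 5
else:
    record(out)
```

g = g - g % out

Transformed code:
g = (39 - (j - 36) + 1) * (39 - g * 25 + emit(g))
out = (39 - (13 > 31) + g[j]) // (39 - g * 14 + (6 < 35))
if out != 35:
    j = g - 30 + (24 - g)
else:
    g = 20
log(30)
g = g - g % out
if 20 <= g:
    j = j + (30 - g)
    if out == 10 == j:
        g = g * j[out]
if j != 36:
    if g == 39:
        out = out * 8
        j = j - 30 * j
    else:
        out = out + handle(g)
    out = j - 5
else:
    record(out)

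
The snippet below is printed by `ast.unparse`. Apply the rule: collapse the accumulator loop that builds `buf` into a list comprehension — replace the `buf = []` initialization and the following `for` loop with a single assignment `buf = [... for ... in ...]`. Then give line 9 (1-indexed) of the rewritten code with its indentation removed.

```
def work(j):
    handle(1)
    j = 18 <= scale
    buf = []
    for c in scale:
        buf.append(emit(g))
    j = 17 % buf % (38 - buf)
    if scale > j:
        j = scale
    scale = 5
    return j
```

return j

Transformed code:
def work(j):
    handle(1)
    j = 18 <= scale
    buf = [emit(g) for c in scale]
    j = 17 % buf % (38 - buf)
    if scale > j:
        j = scale
    scale = 5
    return j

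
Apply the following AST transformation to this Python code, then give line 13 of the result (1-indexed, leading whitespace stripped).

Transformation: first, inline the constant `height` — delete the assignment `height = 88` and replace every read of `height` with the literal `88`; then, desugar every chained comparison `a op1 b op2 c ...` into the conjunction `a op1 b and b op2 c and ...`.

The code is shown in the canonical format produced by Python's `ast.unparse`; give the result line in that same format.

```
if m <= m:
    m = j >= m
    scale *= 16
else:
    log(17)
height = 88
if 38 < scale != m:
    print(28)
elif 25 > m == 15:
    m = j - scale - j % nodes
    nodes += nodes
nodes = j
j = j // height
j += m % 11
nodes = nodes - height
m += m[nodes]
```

Transformed code:
if m <= m:
    m = j >= m
    scale *= 16
else:
    log(17)
if 38 < scale and scale != m:
    print(28)
elif 25 > m and m == 15:
    m = j - scale - j % nodes
    nodes += nodes
nodes = j
j = j // 88
j += m % 11
nodes = nodes - 88
m += m[nodes]

j += m % 11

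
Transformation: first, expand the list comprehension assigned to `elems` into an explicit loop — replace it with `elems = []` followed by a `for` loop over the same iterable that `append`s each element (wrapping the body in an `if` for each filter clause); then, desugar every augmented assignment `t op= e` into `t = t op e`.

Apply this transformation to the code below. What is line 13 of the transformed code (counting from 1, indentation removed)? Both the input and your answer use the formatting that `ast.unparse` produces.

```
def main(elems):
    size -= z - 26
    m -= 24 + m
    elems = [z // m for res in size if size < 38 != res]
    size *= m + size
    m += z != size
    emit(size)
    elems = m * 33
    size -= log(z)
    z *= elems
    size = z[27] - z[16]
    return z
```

z = z * elems

Transformed code:
def main(elems):
    size = size - (z - 26)
    m = m - (24 + m)
    elems = []
    for res in size:
        if size < 38 != res:
            elems.append(z // m)
    size = size * (m + size)
    m = m + (z != size)
    emit(size)
    elems = m * 33
    size = size - log(z)
    z = z * elems
    size = z[27] - z[16]
    return z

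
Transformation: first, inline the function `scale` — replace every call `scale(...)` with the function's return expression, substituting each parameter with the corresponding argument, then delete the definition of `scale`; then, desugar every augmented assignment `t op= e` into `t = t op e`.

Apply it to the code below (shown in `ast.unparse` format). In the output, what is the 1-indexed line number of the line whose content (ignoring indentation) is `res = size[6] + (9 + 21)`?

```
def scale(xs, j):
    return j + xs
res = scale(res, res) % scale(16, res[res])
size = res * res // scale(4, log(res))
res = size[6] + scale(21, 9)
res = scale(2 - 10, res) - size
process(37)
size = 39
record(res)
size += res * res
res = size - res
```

Transformed code:
res = (res + res) % (res[res] + 16)
size = res * res // (log(res) + 4)
res = size[6] + (9 + 21)
res = res + (2 - 10) - size
process(37)
size = 39
record(res)
size = size + res * res
res = size - res

3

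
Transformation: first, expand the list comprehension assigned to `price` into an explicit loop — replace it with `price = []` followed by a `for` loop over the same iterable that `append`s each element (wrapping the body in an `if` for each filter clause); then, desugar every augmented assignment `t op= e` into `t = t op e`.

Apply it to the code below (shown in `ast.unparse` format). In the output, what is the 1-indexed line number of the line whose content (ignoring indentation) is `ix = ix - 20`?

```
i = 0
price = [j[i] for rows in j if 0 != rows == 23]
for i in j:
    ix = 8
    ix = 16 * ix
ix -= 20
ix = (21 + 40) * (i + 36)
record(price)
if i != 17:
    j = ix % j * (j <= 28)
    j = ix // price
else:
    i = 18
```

9

Transformed code:
i = 0
price = []
for rows in j:
    if 0 != rows == 23:
        price.append(j[i])
for i in j:
    ix = 8
    ix = 16 * ix
ix = ix - 20
ix = (21 + 40) * (i + 36)
record(price)
if i != 17:
    j = ix % j * (j <= 28)
    j = ix // price
else:
    i = 18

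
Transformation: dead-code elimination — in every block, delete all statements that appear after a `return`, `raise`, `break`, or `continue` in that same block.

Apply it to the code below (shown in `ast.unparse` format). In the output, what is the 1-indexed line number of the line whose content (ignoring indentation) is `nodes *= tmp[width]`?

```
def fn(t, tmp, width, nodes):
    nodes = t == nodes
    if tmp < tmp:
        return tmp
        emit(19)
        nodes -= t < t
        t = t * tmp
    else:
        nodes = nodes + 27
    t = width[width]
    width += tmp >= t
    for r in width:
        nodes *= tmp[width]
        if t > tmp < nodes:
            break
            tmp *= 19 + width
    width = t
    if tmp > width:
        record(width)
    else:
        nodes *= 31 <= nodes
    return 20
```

Transformed code:
def fn(t, tmp, width, nodes):
    nodes = t == nodes
    if tmp < tmp:
        return tmp
    else:
        nodes = nodes + 27
    t = width[width]
    width += tmp >= t
    for r in width:
        nodes *= tmp[width]
        if t > tmp < nodes:
            break
    width = t
    if tmp > width:
        record(width)
    else:
        nodes *= 31 <= nodes
    return 20

10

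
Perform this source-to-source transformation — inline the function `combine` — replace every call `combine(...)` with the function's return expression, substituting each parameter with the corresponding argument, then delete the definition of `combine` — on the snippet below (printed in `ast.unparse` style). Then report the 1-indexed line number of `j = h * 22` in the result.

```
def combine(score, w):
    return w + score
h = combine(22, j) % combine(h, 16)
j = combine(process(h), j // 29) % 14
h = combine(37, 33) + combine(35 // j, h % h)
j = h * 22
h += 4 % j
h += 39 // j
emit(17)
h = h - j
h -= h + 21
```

Transformed code:
h = (j + 22) % (16 + h)
j = (j // 29 + process(h)) % 14
h = 33 + 37 + (h % h + 35 // j)
j = h * 22
h += 4 % j
h += 39 // j
emit(17)
h = h - j
h -= h + 21

4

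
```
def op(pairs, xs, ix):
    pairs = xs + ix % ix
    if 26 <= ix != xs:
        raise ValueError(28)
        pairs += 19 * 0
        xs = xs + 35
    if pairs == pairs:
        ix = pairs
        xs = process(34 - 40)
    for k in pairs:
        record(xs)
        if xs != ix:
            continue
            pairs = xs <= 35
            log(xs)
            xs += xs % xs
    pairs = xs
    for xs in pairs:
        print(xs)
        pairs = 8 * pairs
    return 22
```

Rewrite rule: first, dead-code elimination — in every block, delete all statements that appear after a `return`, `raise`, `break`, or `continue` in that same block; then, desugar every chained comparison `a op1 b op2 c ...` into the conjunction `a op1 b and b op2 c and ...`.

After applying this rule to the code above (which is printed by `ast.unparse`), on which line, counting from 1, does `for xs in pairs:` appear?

13

Transformed code:
def op(pairs, xs, ix):
    pairs = xs + ix % ix
    if 26 <= ix and ix != xs:
        raise ValueError(28)
    if pairs == pairs:
        ix = pairs
        xs = process(34 - 40)
    for k in pairs:
        record(xs)
        if xs != ix:
            continue
    pairs = xs
    for xs in pairs:
        print(xs)
        pairs = 8 * pairs
    return 22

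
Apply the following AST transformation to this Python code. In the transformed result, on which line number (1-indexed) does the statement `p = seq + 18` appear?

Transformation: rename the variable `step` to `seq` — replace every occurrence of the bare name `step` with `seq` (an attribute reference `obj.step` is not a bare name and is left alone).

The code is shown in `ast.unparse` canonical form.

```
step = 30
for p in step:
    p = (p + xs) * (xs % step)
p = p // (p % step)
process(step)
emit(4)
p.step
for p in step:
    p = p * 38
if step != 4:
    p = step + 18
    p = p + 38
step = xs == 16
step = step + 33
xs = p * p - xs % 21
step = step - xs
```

11

Transformed code:
seq = 30
for p in seq:
    p = (p + xs) * (xs % seq)
p = p // (p % seq)
process(seq)
emit(4)
p.step
for p in seq:
    p = p * 38
if seq != 4:
    p = seq + 18
    p = p + 38
seq = xs == 16
seq = seq + 33
xs = p * p - xs % 21
seq = seq - xs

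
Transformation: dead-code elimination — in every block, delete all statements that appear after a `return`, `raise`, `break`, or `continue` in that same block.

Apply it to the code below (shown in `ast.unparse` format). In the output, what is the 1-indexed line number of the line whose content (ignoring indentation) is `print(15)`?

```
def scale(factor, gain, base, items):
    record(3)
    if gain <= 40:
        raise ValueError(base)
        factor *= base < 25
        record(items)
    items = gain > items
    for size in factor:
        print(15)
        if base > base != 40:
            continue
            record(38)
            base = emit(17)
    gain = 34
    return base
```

7

Transformed code:
def scale(factor, gain, base, items):
    record(3)
    if gain <= 40:
        raise ValueError(base)
    items = gain > items
    for size in factor:
        print(15)
        if base > base != 40:
            continue
    gain = 34
    return base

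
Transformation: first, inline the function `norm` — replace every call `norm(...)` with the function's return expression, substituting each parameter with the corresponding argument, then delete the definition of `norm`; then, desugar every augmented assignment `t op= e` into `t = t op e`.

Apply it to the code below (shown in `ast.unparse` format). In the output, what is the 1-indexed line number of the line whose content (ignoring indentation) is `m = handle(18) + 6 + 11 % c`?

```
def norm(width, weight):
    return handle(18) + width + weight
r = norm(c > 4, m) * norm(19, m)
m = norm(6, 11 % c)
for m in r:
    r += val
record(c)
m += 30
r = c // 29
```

2

Transformed code:
r = (handle(18) + (c > 4) + m) * (handle(18) + 19 + m)
m = handle(18) + 6 + 11 % c
for m in r:
    r = r + val
record(c)
m = m + 30
r = c // 29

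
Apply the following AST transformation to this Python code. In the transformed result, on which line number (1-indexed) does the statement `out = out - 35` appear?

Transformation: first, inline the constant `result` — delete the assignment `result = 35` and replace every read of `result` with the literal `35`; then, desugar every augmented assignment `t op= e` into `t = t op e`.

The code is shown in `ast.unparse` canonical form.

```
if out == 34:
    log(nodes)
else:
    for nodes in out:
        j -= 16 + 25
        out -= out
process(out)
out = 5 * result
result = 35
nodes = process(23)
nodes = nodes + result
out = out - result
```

11

Transformed code:
if out == 34:
    log(nodes)
else:
    for nodes in out:
        j = j - (16 + 25)
        out = out - out
process(out)
out = 5 * 35
nodes = process(23)
nodes = nodes + 35
out = out - 35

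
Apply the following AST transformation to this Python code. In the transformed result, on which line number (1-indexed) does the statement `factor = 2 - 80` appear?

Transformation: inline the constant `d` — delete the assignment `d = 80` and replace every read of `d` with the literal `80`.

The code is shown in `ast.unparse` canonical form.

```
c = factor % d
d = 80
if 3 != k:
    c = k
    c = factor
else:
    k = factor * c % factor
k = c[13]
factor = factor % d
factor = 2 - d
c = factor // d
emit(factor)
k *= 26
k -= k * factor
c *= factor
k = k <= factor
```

Transformed code:
c = factor % 80
if 3 != k:
    c = k
    c = factor
else:
    k = factor * c % factor
k = c[13]
factor = factor % 80
factor = 2 - 80
c = factor // 80
emit(factor)
k *= 26
k -= k * factor
c *= factor
k = k <= factor

9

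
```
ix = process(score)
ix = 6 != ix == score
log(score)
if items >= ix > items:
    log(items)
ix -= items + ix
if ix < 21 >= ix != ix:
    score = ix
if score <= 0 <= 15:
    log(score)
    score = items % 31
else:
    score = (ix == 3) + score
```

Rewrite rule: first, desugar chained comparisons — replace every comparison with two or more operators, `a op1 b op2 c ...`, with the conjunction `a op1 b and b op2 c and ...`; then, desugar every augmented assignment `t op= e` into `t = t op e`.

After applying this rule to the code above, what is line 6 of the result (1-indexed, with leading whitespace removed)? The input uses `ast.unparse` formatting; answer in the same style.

ix = ix - (items + ix)

Transformed code:
ix = process(score)
ix = 6 != ix and ix == score
log(score)
if items >= ix and ix > items:
    log(items)
ix = ix - (items + ix)
if ix < 21 and 21 >= ix and (ix != ix):
    score = ix
if score <= 0 and 0 <= 15:
    log(score)
    score = items % 31
else:
    score = (ix == 3) + score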